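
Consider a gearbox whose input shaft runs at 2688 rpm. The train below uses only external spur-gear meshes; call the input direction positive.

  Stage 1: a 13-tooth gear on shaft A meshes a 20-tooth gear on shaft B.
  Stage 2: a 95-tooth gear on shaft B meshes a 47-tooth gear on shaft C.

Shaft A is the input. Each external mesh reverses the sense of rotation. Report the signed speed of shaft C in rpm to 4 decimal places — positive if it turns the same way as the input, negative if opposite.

Stage 1 [13T→20T]: ω = 2688.0000×13/20 = 1747.2000 rpm, dir flips to −; running = −1747.2000
Stage 2 [95T→47T]: ω = 1747.2000×95/47 = 3531.5745 rpm, dir flips to +; running = +3531.5745

+3531.5745 rpm (same as input, |ω| = 3531.5745 rpm)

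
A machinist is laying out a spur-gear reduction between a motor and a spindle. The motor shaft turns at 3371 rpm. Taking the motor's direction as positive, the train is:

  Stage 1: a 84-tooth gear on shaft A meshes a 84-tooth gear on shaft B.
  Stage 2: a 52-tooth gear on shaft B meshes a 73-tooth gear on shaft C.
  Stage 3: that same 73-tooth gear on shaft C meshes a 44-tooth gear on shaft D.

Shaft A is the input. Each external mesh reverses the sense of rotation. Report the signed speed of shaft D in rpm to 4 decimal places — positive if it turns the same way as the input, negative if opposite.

-3983.9091 rpm (opposite to input, |ω| = 3983.9091 rpm)

Stage 1 [84T→84T]: ω = 3371.0000×84/84 = 3371.0000 rpm, dir flips to −; running = −3371.0000
Stage 2 [52T→73T]: ω = 3371.0000×52/73 = 2401.2603 rpm, dir flips to +; running = +2401.2603
Stage 3 [73T→44T]: ω = 2401.2603×73/44 = 3983.9091 rpm, dir flips to −; running = −3983.9091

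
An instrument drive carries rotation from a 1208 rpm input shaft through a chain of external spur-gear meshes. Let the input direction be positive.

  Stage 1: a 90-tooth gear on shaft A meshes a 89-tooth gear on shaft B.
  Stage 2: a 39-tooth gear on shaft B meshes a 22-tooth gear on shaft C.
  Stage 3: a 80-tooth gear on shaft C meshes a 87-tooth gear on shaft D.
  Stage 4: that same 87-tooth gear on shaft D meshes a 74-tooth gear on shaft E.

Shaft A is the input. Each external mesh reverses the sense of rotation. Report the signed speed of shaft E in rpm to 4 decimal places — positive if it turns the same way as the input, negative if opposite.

Stage 1 [90T→89T]: ω = 1208.0000×90/89 = 1221.5730 rpm, dir flips to −; running = −1221.5730
Stage 2 [39T→22T]: ω = 1221.5730×39/22 = 2165.5158 rpm, dir flips to +; running = +2165.5158
Stage 3 [80T→87T]: ω = 2165.5158×80/87 = 1991.2789 rpm, dir flips to −; running = −1991.2789
Stage 4 [87T→74T]: ω = 1991.2789×87/74 = 2341.0982 rpm, dir flips to +; running = +2341.0982

+2341.0982 rpm (same as input, |ω| = 2341.0982 rpm)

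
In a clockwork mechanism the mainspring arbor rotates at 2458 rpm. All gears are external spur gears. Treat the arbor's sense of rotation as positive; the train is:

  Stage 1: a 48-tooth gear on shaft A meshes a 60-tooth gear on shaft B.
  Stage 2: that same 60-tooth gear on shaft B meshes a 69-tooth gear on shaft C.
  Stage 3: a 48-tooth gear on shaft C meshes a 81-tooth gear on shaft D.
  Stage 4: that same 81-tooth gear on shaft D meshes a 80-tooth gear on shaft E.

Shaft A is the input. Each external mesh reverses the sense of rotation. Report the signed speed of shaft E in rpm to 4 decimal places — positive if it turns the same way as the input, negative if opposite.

+1025.9478 rpm (same as input, |ω| = 1025.9478 rpm)

Stage 1 [48T→60T]: ω = 2458.0000×48/60 = 1966.4000 rpm, dir flips to −; running = −1966.4000
Stage 2 [60T→69T]: ω = 1966.4000×60/69 = 1709.9130 rpm, dir flips to +; running = +1709.9130
Stage 3 [48T→81T]: ω = 1709.9130×48/81 = 1013.2818 rpm, dir flips to −; running = −1013.2818
Stage 4 [81T→80T]: ω = 1013.2818×81/80 = 1025.9478 rpm, dir flips to +; running = +1025.9478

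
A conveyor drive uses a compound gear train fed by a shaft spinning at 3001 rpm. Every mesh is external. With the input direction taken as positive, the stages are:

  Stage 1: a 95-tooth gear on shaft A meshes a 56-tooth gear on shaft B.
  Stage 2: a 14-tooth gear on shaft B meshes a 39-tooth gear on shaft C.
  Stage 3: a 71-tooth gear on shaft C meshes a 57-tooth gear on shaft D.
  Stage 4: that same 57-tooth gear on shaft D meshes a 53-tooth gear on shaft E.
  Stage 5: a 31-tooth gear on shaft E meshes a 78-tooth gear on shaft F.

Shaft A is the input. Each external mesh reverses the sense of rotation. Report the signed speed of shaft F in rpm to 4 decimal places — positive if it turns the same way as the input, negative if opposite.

-973.0039 rpm (opposite to input, |ω| = 973.0039 rpm)

Stage 1 [95T→56T]: ω = 3001.0000×95/56 = 5090.9821 rpm, dir flips to −; running = −5090.9821
Stage 2 [14T→39T]: ω = 5090.9821×14/39 = 1827.5321 rpm, dir flips to +; running = +1827.5321
Stage 3 [71T→57T]: ω = 1827.5321×71/57 = 2276.3996 rpm, dir flips to −; running = −2276.3996
Stage 4 [57T→53T]: ω = 2276.3996×57/53 = 2448.2033 rpm, dir flips to +; running = +2448.2033
Stage 5 [31T→78T]: ω = 2448.2033×31/78 = 973.0039 rpm, dir flips to −; running = −973.0039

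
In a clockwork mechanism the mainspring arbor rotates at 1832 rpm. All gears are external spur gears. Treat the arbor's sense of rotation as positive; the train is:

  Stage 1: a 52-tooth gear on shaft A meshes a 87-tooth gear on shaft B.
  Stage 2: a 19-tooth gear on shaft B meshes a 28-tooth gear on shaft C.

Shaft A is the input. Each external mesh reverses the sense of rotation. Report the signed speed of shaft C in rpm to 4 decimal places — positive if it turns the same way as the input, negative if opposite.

+743.0279 rpm (same as input, |ω| = 743.0279 rpm)

Stage 1 [52T→87T]: ω = 1832.0000×52/87 = 1094.9885 rpm, dir flips to −; running = −1094.9885
Stage 2 [19T→28T]: ω = 1094.9885×19/28 = 743.0279 rpm, dir flips to +; running = +743.0279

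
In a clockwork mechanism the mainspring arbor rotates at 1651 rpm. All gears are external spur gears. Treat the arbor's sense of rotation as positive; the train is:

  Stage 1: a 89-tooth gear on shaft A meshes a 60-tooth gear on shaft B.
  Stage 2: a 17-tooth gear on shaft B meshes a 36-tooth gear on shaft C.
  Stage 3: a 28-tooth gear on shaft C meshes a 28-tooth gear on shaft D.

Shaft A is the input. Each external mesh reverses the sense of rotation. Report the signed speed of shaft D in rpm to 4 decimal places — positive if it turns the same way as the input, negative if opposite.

-1156.4644 rpm (opposite to input, |ω| = 1156.4644 rpm)

Stage 1 [89T→60T]: ω = 1651.0000×89/60 = 2448.9833 rpm, dir flips to −; running = −2448.9833
Stage 2 [17T→36T]: ω = 2448.9833×17/36 = 1156.4644 rpm, dir flips to +; running = +1156.4644
Stage 3 [28T→28T]: ω = 1156.4644×28/28 = 1156.4644 rpm, dir flips to −; running = −1156.4644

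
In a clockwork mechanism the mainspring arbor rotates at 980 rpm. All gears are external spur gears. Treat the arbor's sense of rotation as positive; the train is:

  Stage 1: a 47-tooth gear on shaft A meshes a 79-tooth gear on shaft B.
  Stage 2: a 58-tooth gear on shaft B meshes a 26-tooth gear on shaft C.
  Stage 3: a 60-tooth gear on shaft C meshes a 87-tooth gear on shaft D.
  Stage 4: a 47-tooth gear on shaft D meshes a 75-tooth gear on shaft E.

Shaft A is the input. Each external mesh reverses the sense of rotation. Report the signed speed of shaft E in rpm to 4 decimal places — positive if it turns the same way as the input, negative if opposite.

Stage 1 [47T→79T]: ω = 980.0000×47/79 = 583.0380 rpm, dir flips to −; running = −583.0380
Stage 2 [58T→26T]: ω = 583.0380×58/26 = 1300.6232 rpm, dir flips to +; running = +1300.6232
Stage 3 [60T→87T]: ω = 1300.6232×60/87 = 896.9815 rpm, dir flips to −; running = −896.9815
Stage 4 [47T→75T]: ω = 896.9815×47/75 = 562.1084 rpm, dir flips to +; running = +562.1084

+562.1084 rpm (same as input, |ω| = 562.1084 rpm)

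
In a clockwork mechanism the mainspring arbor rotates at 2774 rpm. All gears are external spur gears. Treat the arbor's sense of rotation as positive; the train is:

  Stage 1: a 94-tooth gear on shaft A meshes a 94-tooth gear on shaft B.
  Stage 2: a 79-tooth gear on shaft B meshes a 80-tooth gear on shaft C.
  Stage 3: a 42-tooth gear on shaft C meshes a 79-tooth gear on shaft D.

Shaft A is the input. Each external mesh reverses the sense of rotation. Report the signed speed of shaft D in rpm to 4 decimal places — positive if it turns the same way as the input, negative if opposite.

-1456.3500 rpm (opposite to input, |ω| = 1456.3500 rpm)

Stage 1 [94T→94T]: ω = 2774.0000×94/94 = 2774.0000 rpm, dir flips to −; running = −2774.0000
Stage 2 [79T→80T]: ω = 2774.0000×79/80 = 2739.3250 rpm, dir flips to +; running = +2739.3250
Stage 3 [42T→79T]: ω = 2739.3250×42/79 = 1456.3500 rpm, dir flips to −; running = −1456.3500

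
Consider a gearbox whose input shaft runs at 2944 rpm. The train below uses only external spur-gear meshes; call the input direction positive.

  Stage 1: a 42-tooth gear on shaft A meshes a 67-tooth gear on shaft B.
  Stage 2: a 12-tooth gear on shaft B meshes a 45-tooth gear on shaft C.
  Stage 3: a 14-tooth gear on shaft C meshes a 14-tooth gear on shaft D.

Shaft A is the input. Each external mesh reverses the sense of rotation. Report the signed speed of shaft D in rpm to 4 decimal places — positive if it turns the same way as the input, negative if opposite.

Stage 1 [42T→67T]: ω = 2944.0000×42/67 = 1845.4925 rpm, dir flips to −; running = −1845.4925
Stage 2 [12T→45T]: ω = 1845.4925×12/45 = 492.1313 rpm, dir flips to +; running = +492.1313
Stage 3 [14T→14T]: ω = 492.1313×14/14 = 492.1313 rpm, dir flips to −; running = −492.1313

-492.1313 rpm (opposite to input, |ω| = 492.1313 rpm)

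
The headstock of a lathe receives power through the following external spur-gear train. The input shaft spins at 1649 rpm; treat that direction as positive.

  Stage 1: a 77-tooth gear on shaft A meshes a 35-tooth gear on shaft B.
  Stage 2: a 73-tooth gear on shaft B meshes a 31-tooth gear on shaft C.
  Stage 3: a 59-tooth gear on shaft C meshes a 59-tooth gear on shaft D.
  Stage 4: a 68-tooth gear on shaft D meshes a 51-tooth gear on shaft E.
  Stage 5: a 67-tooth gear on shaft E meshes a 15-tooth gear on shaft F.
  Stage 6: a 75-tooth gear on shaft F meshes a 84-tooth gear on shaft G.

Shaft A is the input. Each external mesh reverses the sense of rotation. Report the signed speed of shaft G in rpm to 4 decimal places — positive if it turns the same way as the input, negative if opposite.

+45426.4460 rpm (same as input, |ω| = 45426.4460 rpm)

Stage 1 [77T→35T]: ω = 1649.0000×77/35 = 3627.8000 rpm, dir flips to −; running = −3627.8000
Stage 2 [73T→31T]: ω = 3627.8000×73/31 = 8542.8839 rpm, dir flips to +; running = +8542.8839
Stage 3 [59T→59T]: ω = 8542.8839×59/59 = 8542.8839 rpm, dir flips to −; running = −8542.8839
Stage 4 [68T→51T]: ω = 8542.8839×68/51 = 11390.5118 rpm, dir flips to +; running = +11390.5118
Stage 5 [67T→15T]: ω = 11390.5118×67/15 = 50877.6195 rpm, dir flips to −; running = −50877.6195
Stage 6 [75T→84T]: ω = 50877.6195×75/84 = 45426.4460 rpm, dir flips to +; running = +45426.4460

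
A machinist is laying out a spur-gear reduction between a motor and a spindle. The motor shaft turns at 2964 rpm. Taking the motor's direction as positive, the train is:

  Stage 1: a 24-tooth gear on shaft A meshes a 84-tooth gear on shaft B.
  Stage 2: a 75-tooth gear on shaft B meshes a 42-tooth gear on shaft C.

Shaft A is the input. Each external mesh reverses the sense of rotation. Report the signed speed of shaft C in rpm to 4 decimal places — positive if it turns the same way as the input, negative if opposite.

+1512.2449 rpm (same as input, |ω| = 1512.2449 rpm)

Stage 1 [24T→84T]: ω = 2964.0000×24/84 = 846.8571 rpm, dir flips to −; running = −846.8571
Stage 2 [75T→42T]: ω = 846.8571×75/42 = 1512.2449 rpm, dir flips to +; running = +1512.2449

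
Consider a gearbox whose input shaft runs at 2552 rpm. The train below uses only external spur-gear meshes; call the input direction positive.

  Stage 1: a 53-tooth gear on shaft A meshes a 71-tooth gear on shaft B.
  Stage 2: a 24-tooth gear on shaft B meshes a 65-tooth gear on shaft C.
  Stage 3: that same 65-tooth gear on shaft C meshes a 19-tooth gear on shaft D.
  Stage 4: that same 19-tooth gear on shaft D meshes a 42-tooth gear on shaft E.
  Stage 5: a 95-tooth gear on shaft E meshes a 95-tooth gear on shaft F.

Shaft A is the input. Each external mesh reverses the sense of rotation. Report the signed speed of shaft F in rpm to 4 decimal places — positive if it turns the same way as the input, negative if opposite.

-1088.5795 rpm (opposite to input, |ω| = 1088.5795 rpm)

Stage 1 [53T→71T]: ω = 2552.0000×53/71 = 1905.0141 rpm, dir flips to −; running = −1905.0141
Stage 2 [24T→65T]: ω = 1905.0141×24/65 = 703.3898 rpm, dir flips to +; running = +703.3898
Stage 3 [65T→19T]: ω = 703.3898×65/19 = 2406.3336 rpm, dir flips to −; running = −2406.3336
Stage 4 [19T→42T]: ω = 2406.3336×19/42 = 1088.5795 rpm, dir flips to +; running = +1088.5795
Stage 5 [95T→95T]: ω = 1088.5795×95/95 = 1088.5795 rpm, dir flips to −; running = −1088.5795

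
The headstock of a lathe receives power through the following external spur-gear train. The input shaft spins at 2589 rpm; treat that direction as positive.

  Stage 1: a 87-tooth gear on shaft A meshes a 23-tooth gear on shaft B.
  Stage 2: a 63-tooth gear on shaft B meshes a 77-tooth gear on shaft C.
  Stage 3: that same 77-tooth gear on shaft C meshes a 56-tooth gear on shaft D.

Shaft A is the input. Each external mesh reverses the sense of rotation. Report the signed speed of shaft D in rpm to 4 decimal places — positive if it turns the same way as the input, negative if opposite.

-11017.3207 rpm (opposite to input, |ω| = 11017.3207 rpm)

Stage 1 [87T→23T]: ω = 2589.0000×87/23 = 9793.1739 rpm, dir flips to −; running = −9793.1739
Stage 2 [63T→77T]: ω = 9793.1739×63/77 = 8012.5968 rpm, dir flips to +; running = +8012.5968
Stage 3 [77T→56T]: ω = 8012.5968×77/56 = 11017.3207 rpm, dir flips to −; running = −11017.3207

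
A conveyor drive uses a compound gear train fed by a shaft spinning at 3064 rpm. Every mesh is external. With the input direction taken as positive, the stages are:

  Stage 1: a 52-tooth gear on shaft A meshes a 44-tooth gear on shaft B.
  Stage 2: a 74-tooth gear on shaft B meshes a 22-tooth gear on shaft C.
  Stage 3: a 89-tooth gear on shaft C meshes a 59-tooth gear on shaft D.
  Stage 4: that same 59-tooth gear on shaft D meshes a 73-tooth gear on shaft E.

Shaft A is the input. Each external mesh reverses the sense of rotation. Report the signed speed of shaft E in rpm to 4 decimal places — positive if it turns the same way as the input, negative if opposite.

+14849.6293 rpm (same as input, |ω| = 14849.6293 rpm)

Stage 1 [52T→44T]: ω = 3064.0000×52/44 = 3621.0909 rpm, dir flips to −; running = −3621.0909
Stage 2 [74T→22T]: ω = 3621.0909×74/22 = 12180.0331 rpm, dir flips to +; running = +12180.0331
Stage 3 [89T→59T]: ω = 12180.0331×89/59 = 18373.2702 rpm, dir flips to −; running = −18373.2702
Stage 4 [59T→73T]: ω = 18373.2702×59/73 = 14849.6293 rpm, dir flips to +; running = +14849.6293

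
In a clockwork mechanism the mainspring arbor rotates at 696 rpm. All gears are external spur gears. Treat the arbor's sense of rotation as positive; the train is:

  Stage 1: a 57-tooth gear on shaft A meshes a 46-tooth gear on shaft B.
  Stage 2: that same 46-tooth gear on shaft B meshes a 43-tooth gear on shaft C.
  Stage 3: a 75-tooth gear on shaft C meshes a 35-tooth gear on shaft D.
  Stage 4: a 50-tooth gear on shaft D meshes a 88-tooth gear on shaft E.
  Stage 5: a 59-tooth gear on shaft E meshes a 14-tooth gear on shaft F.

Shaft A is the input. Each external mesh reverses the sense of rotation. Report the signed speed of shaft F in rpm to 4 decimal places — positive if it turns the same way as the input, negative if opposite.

-4733.9119 rpm (opposite to input, |ω| = 4733.9119 rpm)

Stage 1 [57T→46T]: ω = 696.0000×57/46 = 862.4348 rpm, dir flips to −; running = −862.4348
Stage 2 [46T→43T]: ω = 862.4348×46/43 = 922.6047 rpm, dir flips to +; running = +922.6047
Stage 3 [75T→35T]: ω = 922.6047×75/35 = 1977.0100 rpm, dir flips to −; running = −1977.0100
Stage 4 [50T→88T]: ω = 1977.0100×50/88 = 1123.3011 rpm, dir flips to +; running = +1123.3011
Stage 5 [59T→14T]: ω = 1123.3011×59/14 = 4733.9119 rpm, dir flips to −; running = −4733.9119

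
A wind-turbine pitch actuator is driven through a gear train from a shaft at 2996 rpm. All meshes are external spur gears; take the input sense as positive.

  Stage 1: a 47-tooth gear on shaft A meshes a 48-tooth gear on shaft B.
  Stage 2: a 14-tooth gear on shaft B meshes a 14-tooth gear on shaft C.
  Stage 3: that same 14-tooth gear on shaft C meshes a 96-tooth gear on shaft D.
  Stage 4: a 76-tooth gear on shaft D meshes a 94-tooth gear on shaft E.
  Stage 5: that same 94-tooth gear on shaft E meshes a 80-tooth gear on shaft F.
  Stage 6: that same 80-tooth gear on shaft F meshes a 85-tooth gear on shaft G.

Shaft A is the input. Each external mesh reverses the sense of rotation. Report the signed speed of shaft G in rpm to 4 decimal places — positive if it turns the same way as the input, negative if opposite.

+382.5163 rpm (same as input, |ω| = 382.5163 rpm)

Stage 1 [47T→48T]: ω = 2996.0000×47/48 = 2933.5833 rpm, dir flips to −; running = −2933.5833
Stage 2 [14T→14T]: ω = 2933.5833×14/14 = 2933.5833 rpm, dir flips to +; running = +2933.5833
Stage 3 [14T→96T]: ω = 2933.5833×14/96 = 427.8142 rpm, dir flips to −; running = −427.8142
Stage 4 [76T→94T]: ω = 427.8142×76/94 = 345.8924 rpm, dir flips to +; running = +345.8924
Stage 5 [94T→80T]: ω = 345.8924×94/80 = 406.4235 rpm, dir flips to −; running = −406.4235
Stage 6 [80T→85T]: ω = 406.4235×80/85 = 382.5163 rpm, dir flips to +; running = +382.5163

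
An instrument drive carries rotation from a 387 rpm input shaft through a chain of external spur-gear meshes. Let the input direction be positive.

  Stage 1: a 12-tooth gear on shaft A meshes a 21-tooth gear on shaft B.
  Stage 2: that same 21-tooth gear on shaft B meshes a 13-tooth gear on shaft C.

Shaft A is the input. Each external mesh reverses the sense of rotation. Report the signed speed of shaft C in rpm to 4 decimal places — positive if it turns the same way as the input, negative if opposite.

+357.2308 rpm (same as input, |ω| = 357.2308 rpm)

Stage 1 [12T→21T]: ω = 387.0000×12/21 = 221.1429 rpm, dir flips to −; running = −221.1429
Stage 2 [21T→13T]: ω = 221.1429×21/13 = 357.2308 rpm, dir flips to +; running = +357.2308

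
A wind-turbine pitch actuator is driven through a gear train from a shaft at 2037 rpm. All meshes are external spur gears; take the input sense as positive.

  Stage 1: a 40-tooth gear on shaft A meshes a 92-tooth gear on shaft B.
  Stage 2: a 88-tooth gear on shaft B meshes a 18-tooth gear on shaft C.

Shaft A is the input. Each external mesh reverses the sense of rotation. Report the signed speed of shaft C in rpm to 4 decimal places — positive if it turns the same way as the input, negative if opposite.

Stage 1 [40T→92T]: ω = 2037.0000×40/92 = 885.6522 rpm, dir flips to −; running = −885.6522
Stage 2 [88T→18T]: ω = 885.6522×88/18 = 4329.8551 rpm, dir flips to +; running = +4329.8551

+4329.8551 rpm (same as input, |ω| = 4329.8551 rpm)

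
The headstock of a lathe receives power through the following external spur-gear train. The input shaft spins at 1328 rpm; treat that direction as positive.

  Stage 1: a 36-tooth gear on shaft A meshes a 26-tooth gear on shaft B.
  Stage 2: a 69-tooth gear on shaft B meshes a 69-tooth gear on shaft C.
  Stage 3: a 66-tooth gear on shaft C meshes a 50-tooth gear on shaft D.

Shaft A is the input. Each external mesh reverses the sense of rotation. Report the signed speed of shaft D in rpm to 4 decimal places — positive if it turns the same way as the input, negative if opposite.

-2427.1754 rpm (opposite to input, |ω| = 2427.1754 rpm)

Stage 1 [36T→26T]: ω = 1328.0000×36/26 = 1838.7692 rpm, dir flips to −; running = −1838.7692
Stage 2 [69T→69T]: ω = 1838.7692×69/69 = 1838.7692 rpm, dir flips to +; running = +1838.7692
Stage 3 [66T→50T]: ω = 1838.7692×66/50 = 2427.1754 rpm, dir flips to −; running = −2427.1754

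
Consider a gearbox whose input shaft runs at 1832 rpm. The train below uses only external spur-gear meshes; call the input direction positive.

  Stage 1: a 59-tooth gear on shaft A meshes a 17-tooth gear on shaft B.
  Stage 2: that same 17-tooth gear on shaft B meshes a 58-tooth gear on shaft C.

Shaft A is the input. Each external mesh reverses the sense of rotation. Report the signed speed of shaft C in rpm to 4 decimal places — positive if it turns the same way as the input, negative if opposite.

Stage 1 [59T→17T]: ω = 1832.0000×59/17 = 6358.1176 rpm, dir flips to −; running = −6358.1176
Stage 2 [17T→58T]: ω = 6358.1176×17/58 = 1863.5862 rpm, dir flips to +; running = +1863.5862

+1863.5862 rpm (same as input, |ω| = 1863.5862 rpm)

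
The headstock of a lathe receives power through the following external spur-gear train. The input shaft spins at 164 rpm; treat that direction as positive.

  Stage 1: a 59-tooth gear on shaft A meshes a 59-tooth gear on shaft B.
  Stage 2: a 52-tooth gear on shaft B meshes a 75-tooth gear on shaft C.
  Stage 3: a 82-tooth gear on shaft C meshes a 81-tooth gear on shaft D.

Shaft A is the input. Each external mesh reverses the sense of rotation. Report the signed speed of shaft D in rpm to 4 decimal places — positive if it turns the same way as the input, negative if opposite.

-115.1105 rpm (opposite to input, |ω| = 115.1105 rpm)

Stage 1 [59T→59T]: ω = 164.0000×59/59 = 164.0000 rpm, dir flips to −; running = −164.0000
Stage 2 [52T→75T]: ω = 164.0000×52/75 = 113.7067 rpm, dir flips to +; running = +113.7067
Stage 3 [82T→81T]: ω = 113.7067×82/81 = 115.1105 rpm, dir flips to −; running = −115.1105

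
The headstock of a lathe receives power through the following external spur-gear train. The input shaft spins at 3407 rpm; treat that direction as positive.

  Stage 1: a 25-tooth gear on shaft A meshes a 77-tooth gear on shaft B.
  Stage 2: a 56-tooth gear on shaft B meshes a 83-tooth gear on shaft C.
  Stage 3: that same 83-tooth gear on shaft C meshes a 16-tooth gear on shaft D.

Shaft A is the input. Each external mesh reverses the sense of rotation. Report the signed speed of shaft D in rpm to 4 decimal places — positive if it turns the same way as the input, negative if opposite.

-3871.5909 rpm (opposite to input, |ω| = 3871.5909 rpm)

Stage 1 [25T→77T]: ω = 3407.0000×25/77 = 1106.1688 rpm, dir flips to −; running = −1106.1688
Stage 2 [56T→83T]: ω = 1106.1688×56/83 = 746.3308 rpm, dir flips to +; running = +746.3308
Stage 3 [83T→16T]: ω = 746.3308×83/16 = 3871.5909 rpm, dir flips to −; running = −3871.5909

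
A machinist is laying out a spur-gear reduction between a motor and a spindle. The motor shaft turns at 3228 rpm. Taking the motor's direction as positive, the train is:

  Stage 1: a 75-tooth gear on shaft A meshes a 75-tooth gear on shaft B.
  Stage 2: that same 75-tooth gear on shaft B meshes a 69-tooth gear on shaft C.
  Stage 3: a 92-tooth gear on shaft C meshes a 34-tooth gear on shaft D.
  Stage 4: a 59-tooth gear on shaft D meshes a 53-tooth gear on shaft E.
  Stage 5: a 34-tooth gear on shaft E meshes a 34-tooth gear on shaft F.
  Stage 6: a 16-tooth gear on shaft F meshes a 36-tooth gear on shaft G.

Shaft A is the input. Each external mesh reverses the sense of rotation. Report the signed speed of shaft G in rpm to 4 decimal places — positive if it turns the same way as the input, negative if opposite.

Stage 1 [75T→75T]: ω = 3228.0000×75/75 = 3228.0000 rpm, dir flips to −; running = −3228.0000
Stage 2 [75T→69T]: ω = 3228.0000×75/69 = 3508.6957 rpm, dir flips to +; running = +3508.6957
Stage 3 [92T→34T]: ω = 3508.6957×92/34 = 9494.1176 rpm, dir flips to −; running = −9494.1176
Stage 4 [59T→53T]: ω = 9494.1176×59/53 = 10568.9234 rpm, dir flips to +; running = +10568.9234
Stage 5 [34T→34T]: ω = 10568.9234×34/34 = 10568.9234 rpm, dir flips to −; running = −10568.9234
Stage 6 [16T→36T]: ω = 10568.9234×16/36 = 4697.2993 rpm, dir flips to +; running = +4697.2993

+4697.2993 rpm (same as input, |ω| = 4697.2993 rpm)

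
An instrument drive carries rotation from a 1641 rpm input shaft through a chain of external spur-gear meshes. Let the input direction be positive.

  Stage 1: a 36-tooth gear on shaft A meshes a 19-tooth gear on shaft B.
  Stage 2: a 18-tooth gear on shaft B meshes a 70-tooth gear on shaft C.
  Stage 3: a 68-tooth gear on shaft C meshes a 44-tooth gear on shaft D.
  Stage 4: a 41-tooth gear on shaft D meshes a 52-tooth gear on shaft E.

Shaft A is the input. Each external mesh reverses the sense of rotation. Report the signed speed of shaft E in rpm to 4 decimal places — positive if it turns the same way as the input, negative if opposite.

Stage 1 [36T→19T]: ω = 1641.0000×36/19 = 3109.2632 rpm, dir flips to −; running = −3109.2632
Stage 2 [18T→70T]: ω = 3109.2632×18/70 = 799.5248 rpm, dir flips to +; running = +799.5248
Stage 3 [68T→44T]: ω = 799.5248×68/44 = 1235.6293 rpm, dir flips to −; running = −1235.6293
Stage 4 [41T→52T]: ω = 1235.6293×41/52 = 974.2461 rpm, dir flips to +; running = +974.2461

+974.2461 rpm (same as input, |ω| = 974.2461 rpm)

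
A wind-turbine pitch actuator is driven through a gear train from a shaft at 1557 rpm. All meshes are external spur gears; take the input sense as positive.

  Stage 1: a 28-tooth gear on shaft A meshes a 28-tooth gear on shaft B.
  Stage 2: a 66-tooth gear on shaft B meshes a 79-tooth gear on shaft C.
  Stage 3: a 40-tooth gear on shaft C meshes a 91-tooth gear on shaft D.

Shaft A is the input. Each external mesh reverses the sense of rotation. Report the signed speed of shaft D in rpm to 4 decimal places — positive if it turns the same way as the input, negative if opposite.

Stage 1 [28T→28T]: ω = 1557.0000×28/28 = 1557.0000 rpm, dir flips to −; running = −1557.0000
Stage 2 [66T→79T]: ω = 1557.0000×66/79 = 1300.7848 rpm, dir flips to +; running = +1300.7848
Stage 3 [40T→91T]: ω = 1300.7848×40/91 = 571.7735 rpm, dir flips to −; running = −571.7735

-571.7735 rpm (opposite to input, |ω| = 571.7735 rpm)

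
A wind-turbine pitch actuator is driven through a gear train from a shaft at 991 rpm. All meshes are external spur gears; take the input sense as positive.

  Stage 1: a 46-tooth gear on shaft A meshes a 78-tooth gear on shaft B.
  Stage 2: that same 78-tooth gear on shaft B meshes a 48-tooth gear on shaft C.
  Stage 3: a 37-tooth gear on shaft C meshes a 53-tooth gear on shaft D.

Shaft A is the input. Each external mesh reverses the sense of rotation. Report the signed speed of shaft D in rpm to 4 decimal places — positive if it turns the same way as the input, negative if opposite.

Stage 1 [46T→78T]: ω = 991.0000×46/78 = 584.4359 rpm, dir flips to −; running = −584.4359
Stage 2 [78T→48T]: ω = 584.4359×78/48 = 949.7083 rpm, dir flips to +; running = +949.7083
Stage 3 [37T→53T]: ω = 949.7083×37/53 = 663.0039 rpm, dir flips to −; running = −663.0039

-663.0039 rpm (opposite to input, |ω| = 663.0039 rpm)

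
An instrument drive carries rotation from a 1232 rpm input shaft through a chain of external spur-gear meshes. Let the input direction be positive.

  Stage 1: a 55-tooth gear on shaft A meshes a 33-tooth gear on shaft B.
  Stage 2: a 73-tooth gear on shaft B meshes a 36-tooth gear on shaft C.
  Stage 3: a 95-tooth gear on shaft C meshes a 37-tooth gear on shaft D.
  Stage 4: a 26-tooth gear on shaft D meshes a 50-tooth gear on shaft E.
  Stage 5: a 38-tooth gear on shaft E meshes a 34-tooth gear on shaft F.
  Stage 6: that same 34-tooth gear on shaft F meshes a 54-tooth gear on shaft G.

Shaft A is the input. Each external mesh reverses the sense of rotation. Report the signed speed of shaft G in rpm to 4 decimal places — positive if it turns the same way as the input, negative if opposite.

Stage 1 [55T→33T]: ω = 1232.0000×55/33 = 2053.3333 rpm, dir flips to −; running = −2053.3333
Stage 2 [73T→36T]: ω = 2053.3333×73/36 = 4163.7037 rpm, dir flips to +; running = +4163.7037
Stage 3 [95T→37T]: ω = 4163.7037×95/37 = 10690.5906 rpm, dir flips to −; running = −10690.5906
Stage 4 [26T→50T]: ω = 10690.5906×26/50 = 5559.1071 rpm, dir flips to +; running = +5559.1071
Stage 5 [38T→34T]: ω = 5559.1071×38/34 = 6213.1197 rpm, dir flips to −; running = −6213.1197
Stage 6 [34T→54T]: ω = 6213.1197×34/54 = 3911.9643 rpm, dir flips to +; running = +3911.9643

+3911.9643 rpm (same as input, |ω| = 3911.9643 rpm)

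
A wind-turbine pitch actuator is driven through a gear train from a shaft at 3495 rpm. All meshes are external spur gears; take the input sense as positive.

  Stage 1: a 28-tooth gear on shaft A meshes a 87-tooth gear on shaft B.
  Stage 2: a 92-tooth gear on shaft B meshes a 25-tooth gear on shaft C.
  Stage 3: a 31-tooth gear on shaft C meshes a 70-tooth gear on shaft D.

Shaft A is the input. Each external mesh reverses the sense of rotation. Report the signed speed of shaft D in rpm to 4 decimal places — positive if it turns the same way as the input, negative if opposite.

Stage 1 [28T→87T]: ω = 3495.0000×28/87 = 1124.8276 rpm, dir flips to −; running = −1124.8276
Stage 2 [92T→25T]: ω = 1124.8276×92/25 = 4139.3655 rpm, dir flips to +; running = +4139.3655
Stage 3 [31T→70T]: ω = 4139.3655×31/70 = 1833.1476 rpm, dir flips to −; running = −1833.1476

-1833.1476 rpm (opposite to input, |ω| = 1833.1476 rpm)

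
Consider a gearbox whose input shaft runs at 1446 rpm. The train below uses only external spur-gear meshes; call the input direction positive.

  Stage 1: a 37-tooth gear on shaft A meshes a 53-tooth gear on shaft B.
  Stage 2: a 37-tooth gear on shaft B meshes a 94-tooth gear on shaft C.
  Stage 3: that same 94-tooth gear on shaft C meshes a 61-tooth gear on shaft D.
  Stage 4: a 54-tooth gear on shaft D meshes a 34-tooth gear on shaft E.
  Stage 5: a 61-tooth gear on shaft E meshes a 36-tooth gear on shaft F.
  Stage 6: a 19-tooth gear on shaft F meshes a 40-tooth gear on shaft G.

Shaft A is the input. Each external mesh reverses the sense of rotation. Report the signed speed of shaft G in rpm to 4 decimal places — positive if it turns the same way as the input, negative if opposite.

Stage 1 [37T→53T]: ω = 1446.0000×37/53 = 1009.4717 rpm, dir flips to −; running = −1009.4717
Stage 2 [37T→94T]: ω = 1009.4717×37/94 = 397.3452 rpm, dir flips to +; running = +397.3452
Stage 3 [94T→61T]: ω = 397.3452×94/61 = 612.3025 rpm, dir flips to −; running = −612.3025
Stage 4 [54T→34T]: ω = 612.3025×54/34 = 972.4804 rpm, dir flips to +; running = +972.4804
Stage 5 [61T→36T]: ω = 972.4804×61/36 = 1647.8141 rpm, dir flips to −; running = −1647.8141
Stage 6 [19T→40T]: ω = 1647.8141×19/40 = 782.7117 rpm, dir flips to +; running = +782.7117

+782.7117 rpm (same as input, |ω| = 782.7117 rpm)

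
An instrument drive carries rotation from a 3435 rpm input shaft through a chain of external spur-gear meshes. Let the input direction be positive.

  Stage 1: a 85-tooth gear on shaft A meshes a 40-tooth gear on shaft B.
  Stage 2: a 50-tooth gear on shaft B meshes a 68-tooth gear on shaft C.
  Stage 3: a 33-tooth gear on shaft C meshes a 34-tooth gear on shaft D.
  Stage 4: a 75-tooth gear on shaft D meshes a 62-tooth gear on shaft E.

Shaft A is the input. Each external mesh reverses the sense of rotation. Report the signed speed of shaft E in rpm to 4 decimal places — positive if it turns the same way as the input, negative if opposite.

+6301.6077 rpm (same as input, |ω| = 6301.6077 rpm)

Stage 1 [85T→40T]: ω = 3435.0000×85/40 = 7299.3750 rpm, dir flips to −; running = −7299.3750
Stage 2 [50T→68T]: ω = 7299.3750×50/68 = 5367.1875 rpm, dir flips to +; running = +5367.1875
Stage 3 [33T→34T]: ω = 5367.1875×33/34 = 5209.3290 rpm, dir flips to −; running = −5209.3290
Stage 4 [75T→62T]: ω = 5209.3290×75/62 = 6301.6077 rpm, dir flips to +; running = +6301.6077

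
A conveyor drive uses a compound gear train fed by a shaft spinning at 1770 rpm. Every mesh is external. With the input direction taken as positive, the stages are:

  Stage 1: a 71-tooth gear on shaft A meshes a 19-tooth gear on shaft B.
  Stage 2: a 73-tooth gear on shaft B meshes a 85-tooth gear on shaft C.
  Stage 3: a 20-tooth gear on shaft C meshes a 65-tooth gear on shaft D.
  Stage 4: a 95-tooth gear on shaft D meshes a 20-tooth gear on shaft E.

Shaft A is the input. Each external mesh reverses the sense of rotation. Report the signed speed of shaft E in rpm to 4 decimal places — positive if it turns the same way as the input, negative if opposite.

+8302.1810 rpm (same as input, |ω| = 8302.1810 rpm)

Stage 1 [71T→19T]: ω = 1770.0000×71/19 = 6614.2105 rpm, dir flips to −; running = −6614.2105
Stage 2 [73T→85T]: ω = 6614.2105×73/85 = 5680.4396 rpm, dir flips to +; running = +5680.4396
Stage 3 [20T→65T]: ω = 5680.4396×20/65 = 1747.8276 rpm, dir flips to −; running = −1747.8276
Stage 4 [95T→20T]: ω = 1747.8276×95/20 = 8302.1810 rpm, dir flips to +; running = +8302.1810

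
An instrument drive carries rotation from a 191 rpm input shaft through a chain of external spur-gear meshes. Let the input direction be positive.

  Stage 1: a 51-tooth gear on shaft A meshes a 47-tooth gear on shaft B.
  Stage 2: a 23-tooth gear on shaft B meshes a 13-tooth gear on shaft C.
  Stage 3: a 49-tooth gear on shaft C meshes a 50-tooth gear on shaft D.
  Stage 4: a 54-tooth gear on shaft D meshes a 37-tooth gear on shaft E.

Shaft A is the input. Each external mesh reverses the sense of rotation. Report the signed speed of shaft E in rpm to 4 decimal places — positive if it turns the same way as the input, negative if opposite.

Stage 1 [51T→47T]: ω = 191.0000×51/47 = 207.2553 rpm, dir flips to −; running = −207.2553
Stage 2 [23T→13T]: ω = 207.2553×23/13 = 366.6825 rpm, dir flips to +; running = +366.6825
Stage 3 [49T→50T]: ω = 366.6825×49/50 = 359.3488 rpm, dir flips to −; running = −359.3488
Stage 4 [54T→37T]: ω = 359.3488×54/37 = 524.4551 rpm, dir flips to +; running = +524.4551

+524.4551 rpm (same as input, |ω| = 524.4551 rpm)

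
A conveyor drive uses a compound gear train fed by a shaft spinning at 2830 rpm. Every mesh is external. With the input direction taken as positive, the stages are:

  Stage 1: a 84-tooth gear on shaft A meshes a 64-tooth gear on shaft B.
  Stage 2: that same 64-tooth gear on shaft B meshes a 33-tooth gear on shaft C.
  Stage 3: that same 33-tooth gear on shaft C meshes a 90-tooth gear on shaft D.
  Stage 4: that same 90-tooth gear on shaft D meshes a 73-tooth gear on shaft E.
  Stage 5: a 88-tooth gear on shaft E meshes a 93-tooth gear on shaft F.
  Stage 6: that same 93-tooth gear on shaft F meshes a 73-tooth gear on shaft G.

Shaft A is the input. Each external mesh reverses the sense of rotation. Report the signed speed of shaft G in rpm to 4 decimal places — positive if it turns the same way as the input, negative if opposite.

+3925.5695 rpm (same as input, |ω| = 3925.5695 rpm)

Stage 1 [84T→64T]: ω = 2830.0000×84/64 = 3714.3750 rpm, dir flips to −; running = −3714.3750
Stage 2 [64T→33T]: ω = 3714.3750×64/33 = 7203.6364 rpm, dir flips to +; running = +7203.6364
Stage 3 [33T→90T]: ω = 7203.6364×33/90 = 2641.3333 rpm, dir flips to −; running = −2641.3333
Stage 4 [90T→73T]: ω = 2641.3333×90/73 = 3256.4384 rpm, dir flips to +; running = +3256.4384
Stage 5 [88T→93T]: ω = 3256.4384×88/93 = 3081.3610 rpm, dir flips to −; running = −3081.3610
Stage 6 [93T→73T]: ω = 3081.3610×93/73 = 3925.5695 rpm, dir flips to +; running = +3925.5695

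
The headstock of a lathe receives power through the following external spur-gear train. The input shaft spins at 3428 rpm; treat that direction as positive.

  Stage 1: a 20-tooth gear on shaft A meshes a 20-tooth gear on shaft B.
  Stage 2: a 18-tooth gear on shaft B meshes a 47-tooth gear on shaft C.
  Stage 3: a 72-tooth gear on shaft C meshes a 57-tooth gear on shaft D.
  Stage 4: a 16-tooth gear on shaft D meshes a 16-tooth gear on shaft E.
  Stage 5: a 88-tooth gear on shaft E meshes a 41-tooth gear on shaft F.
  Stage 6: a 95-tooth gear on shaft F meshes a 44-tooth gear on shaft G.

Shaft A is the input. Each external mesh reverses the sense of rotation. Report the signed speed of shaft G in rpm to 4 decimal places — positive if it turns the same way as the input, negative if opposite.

+7684.9818 rpm (same as input, |ω| = 7684.9818 rpm)

Stage 1 [20T→20T]: ω = 3428.0000×20/20 = 3428.0000 rpm, dir flips to −; running = −3428.0000
Stage 2 [18T→47T]: ω = 3428.0000×18/47 = 1312.8511 rpm, dir flips to +; running = +1312.8511
Stage 3 [72T→57T]: ω = 1312.8511×72/57 = 1658.3382 rpm, dir flips to −; running = −1658.3382
Stage 4 [16T→16T]: ω = 1658.3382×16/16 = 1658.3382 rpm, dir flips to +; running = +1658.3382
Stage 5 [88T→41T]: ω = 1658.3382×88/41 = 3559.3600 rpm, dir flips to −; running = −3559.3600
Stage 6 [95T→44T]: ω = 3559.3600×95/44 = 7684.9818 rpm, dir flips to +; running = +7684.9818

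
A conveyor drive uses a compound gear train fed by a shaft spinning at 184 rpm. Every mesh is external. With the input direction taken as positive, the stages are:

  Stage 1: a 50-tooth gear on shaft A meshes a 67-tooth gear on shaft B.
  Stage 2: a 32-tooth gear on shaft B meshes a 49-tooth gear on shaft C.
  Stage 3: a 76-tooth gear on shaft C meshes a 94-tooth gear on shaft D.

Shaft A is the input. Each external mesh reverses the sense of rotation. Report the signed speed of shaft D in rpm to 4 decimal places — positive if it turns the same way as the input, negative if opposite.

Stage 1 [50T→67T]: ω = 184.0000×50/67 = 137.3134 rpm, dir flips to −; running = −137.3134
Stage 2 [32T→49T]: ω = 137.3134×32/49 = 89.6741 rpm, dir flips to +; running = +89.6741
Stage 3 [76T→94T]: ω = 89.6741×76/94 = 72.5024 rpm, dir flips to −; running = −72.5024

-72.5024 rpm (opposite to input, |ω| = 72.5024 rpm)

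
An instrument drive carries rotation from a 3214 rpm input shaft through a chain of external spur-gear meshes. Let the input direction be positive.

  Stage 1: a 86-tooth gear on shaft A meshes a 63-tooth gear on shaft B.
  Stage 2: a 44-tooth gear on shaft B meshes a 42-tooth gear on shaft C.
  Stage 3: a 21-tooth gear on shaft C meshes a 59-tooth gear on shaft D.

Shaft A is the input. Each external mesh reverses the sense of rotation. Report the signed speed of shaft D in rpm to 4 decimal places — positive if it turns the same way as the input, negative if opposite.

Stage 1 [86T→63T]: ω = 3214.0000×86/63 = 4387.3651 rpm, dir flips to −; running = −4387.3651
Stage 2 [44T→42T]: ω = 4387.3651×44/42 = 4596.2872 rpm, dir flips to +; running = +4596.2872
Stage 3 [21T→59T]: ω = 4596.2872×21/59 = 1635.9666 rpm, dir flips to −; running = −1635.9666

-1635.9666 rpm (opposite to input, |ω| = 1635.9666 rpm)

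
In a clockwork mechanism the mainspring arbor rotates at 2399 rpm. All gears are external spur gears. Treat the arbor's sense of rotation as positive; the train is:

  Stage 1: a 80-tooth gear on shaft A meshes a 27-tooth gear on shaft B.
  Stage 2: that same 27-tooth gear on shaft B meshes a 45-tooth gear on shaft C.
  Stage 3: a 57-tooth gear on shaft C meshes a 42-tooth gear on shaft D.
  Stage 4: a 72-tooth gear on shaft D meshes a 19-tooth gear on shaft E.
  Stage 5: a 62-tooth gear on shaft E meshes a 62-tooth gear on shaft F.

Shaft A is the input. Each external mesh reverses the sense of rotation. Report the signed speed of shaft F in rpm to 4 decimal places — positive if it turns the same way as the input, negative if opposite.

-21933.7143 rpm (opposite to input, |ω| = 21933.7143 rpm)

Stage 1 [80T→27T]: ω = 2399.0000×80/27 = 7108.1481 rpm, dir flips to −; running = −7108.1481
Stage 2 [27T→45T]: ω = 7108.1481×27/45 = 4264.8889 rpm, dir flips to +; running = +4264.8889
Stage 3 [57T→42T]: ω = 4264.8889×57/42 = 5788.0635 rpm, dir flips to −; running = −5788.0635
Stage 4 [72T→19T]: ω = 5788.0635×72/19 = 21933.7143 rpm, dir flips to +; running = +21933.7143
Stage 5 [62T→62T]: ω = 21933.7143×62/62 = 21933.7143 rpm, dir flips to −; running = −21933.7143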